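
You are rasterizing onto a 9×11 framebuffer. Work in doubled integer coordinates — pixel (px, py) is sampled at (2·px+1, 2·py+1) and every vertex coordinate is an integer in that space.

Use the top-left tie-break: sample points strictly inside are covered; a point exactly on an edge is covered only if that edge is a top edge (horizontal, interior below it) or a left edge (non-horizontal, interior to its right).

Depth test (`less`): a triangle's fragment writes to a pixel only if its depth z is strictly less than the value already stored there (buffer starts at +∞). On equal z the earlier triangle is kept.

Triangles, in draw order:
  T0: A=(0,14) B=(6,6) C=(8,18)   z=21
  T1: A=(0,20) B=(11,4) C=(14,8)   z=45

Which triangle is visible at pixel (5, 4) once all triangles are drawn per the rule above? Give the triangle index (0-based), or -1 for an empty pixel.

T0:
  2·area = 88
  edge (0, 14)→(6, 6): d=(6,-8) top-left  bias=+0
  edge (6, 6)→(8, 18): d=(2,12) right/bottom  bias=-1
  edge (8, 18)→(0, 14): d=(-8,-4) top-left  bias=+0
    (2,4)@(5, 9): e=[10,18,60] → █
    (3,4)@(7, 9): e=[26,-6,68] → ·
    (1,5)@(3, 11): e=[6,46,36] → █
    (3,5)@(7, 11): e=[38,-2,52] → ·
    (0,6)@(1, 13): e=[2,74,12] → █
    (3,6)@(7, 13): e=[50,2,36] → █
    (4,6)@(9, 13): e=[66,-22,44] → ·
    (0,7)@(1, 15): e=[14,78,-4] → ·
    (1,7)@(3, 15): e=[30,54,4] → █
    (4,7)@(9, 15): e=[78,-18,28] → ·
    (1,8)@(3, 17): e=[42,58,-12] → ·
    (2,8)@(5, 17): e=[58,34,-4] → ·
  covered (11 px):
    · · · · · · · · ·
    · · · · · · · · ·
    · · · · · · · · ·
    · · · · · · · · ·
    · · █ · · · · · ·
    · █ █ · · · · · ·
    █ █ █ █ · · · · ·
    · █ █ █ · · · · ·
    · · · █ · · · · ·
    · · · · · · · · ·
    · · · · · · · · ·
T1:
  2·area = 92
  edge (0, 20)→(11, 4): d=(11,-16) top-left  bias=+0
  edge (11, 4)→(14, 8): d=(3,4) right/bottom  bias=-1
  edge (14, 8)→(0, 20): d=(-14,12) right/bottom  bias=-1
    (5,2)@(11, 5): e=[11,3,78] → █
    (6,2)@(13, 5): e=[43,-5,54] → ·
    (4,3)@(9, 7): e=[1,17,74] → █
    (6,3)@(13, 7): e=[65,1,26] → █
    (7,3)@(15, 7): e=[97,-7,2] → ·
    (4,4)@(9, 9): e=[23,23,46] → █
    (6,4)@(13, 9): e=[87,7,-2] → ·
    (3,5)@(7, 11): e=[13,37,42] → █
    (5,5)@(11, 11): e=[77,21,-6] → ·
    (2,6)@(5, 13): e=[3,51,38] → █
    (4,6)@(9, 13): e=[67,35,-10] → ·
    (2,7)@(5, 15): e=[25,57,10] → █
  covered (13 px):
    · · · · · · · · ·
    · · · · · · · · ·
    · · · · · █ · · ·
    · · · · █ █ █ · ·
    · · · · █ █ · · ·
    · · · █ █ · · · ·
    · · █ █ · · · · ·
    · · █ · · · · · ·
    · █ · · · · · · ·
    █ · · · · · · · ·
    · · · · · · · · ·

Z-buffer (winner per pixel, '.' = empty):
  . . . . . . . . .
  . . . . . . . . .
  . . . . . 1 . . .
  . . . . 1 1 1 . .
  . . 0 . 1 1 . . .
  . 0 0 1 1 . . . .
  0 0 0 0 . . . . .
  . 0 0 0 . . . . .
  . 1 . 0 . . . . .
  1 . . . . . . . .
  . . . . . . . . .

Final: 1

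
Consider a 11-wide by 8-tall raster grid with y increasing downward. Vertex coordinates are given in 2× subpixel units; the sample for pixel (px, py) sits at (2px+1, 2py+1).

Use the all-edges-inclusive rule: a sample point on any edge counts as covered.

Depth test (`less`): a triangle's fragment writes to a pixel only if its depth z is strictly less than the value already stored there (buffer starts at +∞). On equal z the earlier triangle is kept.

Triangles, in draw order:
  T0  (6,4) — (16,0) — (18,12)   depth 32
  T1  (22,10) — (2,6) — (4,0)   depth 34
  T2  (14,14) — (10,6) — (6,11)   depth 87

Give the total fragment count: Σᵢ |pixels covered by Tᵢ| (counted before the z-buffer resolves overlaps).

T0:
  2·area = 128
  edge (6, 4)→(16, 0): d=(10,-4) inclusive
  edge (16, 0)→(18, 12): d=(2,12) inclusive
  edge (18, 12)→(6, 4): d=(-12,-8) inclusive
    (7,0)@(15, 1): e=[6,14,108] → #
    (8,0)@(17, 1): e=[14,-10,124] → ·
    (4,1)@(9, 3): e=[2,90,36] → #
    (5,1)@(11, 3): e=[10,66,52] → #
    (6,1)@(13, 3): e=[18,42,68] → #
    (8,1)@(17, 3): e=[34,-6,100] → ·
    (4,2)@(9, 5): e=[22,94,12] → #
    (8,2)@(17, 5): e=[54,-2,76] → ·
    (4,3)@(9, 7): e=[42,98,-12] → ·
    (5,3)@(11, 7): e=[50,74,4] → #
    (8,3)@(17, 7): e=[74,2,52] → #
    (9,3)@(19, 7): e=[82,-22,68] → ·
  covered (16 px):
    · · · · · · · # · · ·
    · · · · # # # # · · ·
    · · · · # # # # · · ·
    · · · · · # # # # · ·
    · · · · · · · # # · ·
    · · · · · · · · # · ·
    · · · · · · · · · · ·
    · · · · · · · · · · ·
T1:
  2·area = 128
  edge (22, 10)→(2, 6): d=(-20,-4) inclusive
  edge (2, 6)→(4, 0): d=(2,-6) inclusive
  edge (4, 0)→(22, 10): d=(18,10) inclusive
    (2,0)@(5, 1): e=[112,8,8] → #
    (3,0)@(7, 1): e=[120,20,-12] → ·
    (1,1)@(3, 3): e=[64,0,64] → #  [on edge]
    (3,1)@(7, 3): e=[80,24,24] → #
    (4,1)@(9, 3): e=[88,36,4] → #
    (5,1)@(11, 3): e=[96,48,-16] → ·
    (1,2)@(3, 5): e=[24,4,100] → #
    (5,2)@(11, 5): e=[56,52,20] → #
    (6,2)@(13, 5): e=[64,64,0] → #  [on edge]
    (7,2)@(15, 5): e=[72,76,-20] → ·
    (1,3)@(3, 7): e=[-16,8,136] → ·
    (2,3)@(5, 7): e=[-8,20,116] → ·
    (3,3)@(7, 7): e=[0,32,96] → #  [on edge]
    (0,4)@(1, 9): e=[-64,0,192] → ·  [on edge]
    (8,4)@(17, 9): e=[0,96,32] → #  [on edge]
  covered (18 px):
    · · # · · · · · · · ·
    · # # # # · · · · · ·
    · # # # # # # · · · ·
    · · · # # # # # · · ·
    · · · · · · · · # # ·
    · · · · · · · · · · ·
    · · · · · · · · · · ·
    · · · · · · · · · · ·
T2:
  2·area = 52  (B↔C swapped to make it positive)
  edge (14, 14)→(6, 11): d=(-8,-3) inclusive
  edge (6, 11)→(10, 6): d=(4,-5) inclusive
  edge (10, 6)→(14, 14): d=(4,8) inclusive
    (4,4)@(9, 9): e=[25,7,20] → #
    (5,4)@(11, 9): e=[31,17,4] → #
    (6,4)@(13, 9): e=[37,27,-12] → ·
    (3,5)@(7, 11): e=[3,5,44] → #
    (6,5)@(13, 11): e=[21,35,-4] → ·
    (3,6)@(7, 13): e=[-13,13,52] → ·
    (4,6)@(9, 13): e=[-7,23,36] → ·
    (5,6)@(11, 13): e=[-1,33,20] → ·
    (6,6)@(13, 13): e=[5,43,4] → #
    (7,6)@(15, 13): e=[11,53,-12] → ·
    (6,7)@(13, 15): e=[-11,51,12] → ·
  covered (6 px):
    · · · · · · · · · · ·
    · · · · · · · · · · ·
    · · · · · · · · · · ·
    · · · · · · · · · · ·
    · · · · # # · · · · ·
    · · · # # # · · · · ·
    · · · · · · # · · · ·
    · · · · · · · · · · ·

Answer: 40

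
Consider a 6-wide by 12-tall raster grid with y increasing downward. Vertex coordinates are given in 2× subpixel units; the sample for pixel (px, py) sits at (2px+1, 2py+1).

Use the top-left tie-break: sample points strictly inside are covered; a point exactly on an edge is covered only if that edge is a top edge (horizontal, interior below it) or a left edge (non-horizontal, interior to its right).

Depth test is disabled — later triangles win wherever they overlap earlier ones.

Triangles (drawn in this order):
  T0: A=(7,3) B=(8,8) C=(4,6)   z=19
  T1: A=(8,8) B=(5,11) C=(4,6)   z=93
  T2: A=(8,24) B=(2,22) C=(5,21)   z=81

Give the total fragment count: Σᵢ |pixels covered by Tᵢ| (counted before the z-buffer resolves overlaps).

T0:
  2·area = 18
  edge (7, 3)→(8, 8): d=(1,5) right/bottom  bias=-1
  edge (8, 8)→(4, 6): d=(-4,-2) top-left  bias=+0
  edge (4, 6)→(7, 3): d=(3,-3) top-left  bias=+0
    (4,0)@(9, 1): e=[-12,30,0] → ·  [on edge]
    (3,1)@(7, 3): e=[0,18,0] → ·  [on edge]
    (2,2)@(5, 5): e=[12,6,0] → █  [on edge]
    (3,2)@(7, 5): e=[2,10,6] → █
    (4,2)@(9, 5): e=[-8,14,12] → ·
    (1,3)@(3, 7): e=[24,-6,0] → ·  [on edge]
    (2,3)@(5, 7): e=[14,-2,6] → ·
    (3,3)@(7, 7): e=[4,2,12] → █
    (4,3)@(9, 7): e=[-6,6,18] → ·
    (0,4)@(1, 9): e=[36,-18,0] → ·  [on edge]
    (3,4)@(7, 9): e=[6,-6,18] → ·
    (4,6)@(9, 13): e=[0,-18,36] → ·  [on edge]
    (5,11)@(11, 23): e=[0,-54,72] → ·  [on edge]
  covered (3 px):
    · · · · · ·
    · · · · · ·
    · · █ █ · ·
    · · · █ · ·
    · · · · · ·
    · · · · · ·
    · · · · · ·
    · · · · · ·
    · · · · · ·
    · · · · · ·
    · · · · · ·
    · · · · · ·
T1:
  2·area = 18
  edge (8, 8)→(5, 11): d=(-3,3) right/bottom  bias=-1
  edge (5, 11)→(4, 6): d=(-1,-5) top-left  bias=+0
  edge (4, 6)→(8, 8): d=(4,2) right/bottom  bias=-1
    (1,0)@(3, 1): e=[36,0,-18] → ·  [on edge]
    (5,2)@(11, 5): e=[0,36,-18] → ·  [on edge]
    (2,3)@(5, 7): e=[12,4,2] → █
    (3,3)@(7, 7): e=[6,14,-2] → ·
    (4,3)@(9, 7): e=[0,24,-6] → ·  [on edge]
    (2,4)@(5, 9): e=[6,2,10] → █
    (3,4)@(7, 9): e=[0,12,6] → ·  [on edge]
    (2,5)@(5, 11): e=[0,0,18] → ·  [on edge]
    (1,6)@(3, 13): e=[0,-12,30] → ·  [on edge]
    (0,7)@(1, 15): e=[0,-24,42] → ·  [on edge]
    (3,10)@(7, 21): e=[-36,0,54] → ·  [on edge]
  covered (2 px):
    · · · · · ·
    · · · · · ·
    · · · · · ·
    · · █ · · ·
    · · █ · · ·
    · · · · · ·
    · · · · · ·
    · · · · · ·
    · · · · · ·
    · · · · · ·
    · · · · · ·
    · · · · · ·
T2:
  2·area = 12
  edge (8, 24)→(2, 22): d=(-6,-2) top-left  bias=+0
  edge (2, 22)→(5, 21): d=(3,-1) top-left  bias=+0
  edge (5, 21)→(8, 24): d=(3,3) right/bottom  bias=-1
    (0,8)@(1, 17): e=[28,-16,0] → ·  [on edge]
    (1,9)@(3, 19): e=[20,-8,0] → ·  [on edge]
    (5,9)@(11, 19): e=[36,0,-24] → ·  [on edge]
    (2,10)@(5, 21): e=[12,0,0] → ·  [on edge]
    (2,11)@(5, 23): e=[0,6,6] → █  [on edge]
    (3,11)@(7, 23): e=[4,8,0] → ·  [on edge]
  covered (1 px):
    · · · · · ·
    · · · · · ·
    · · · · · ·
    · · · · · ·
    · · · · · ·
    · · · · · ·
    · · · · · ·
    · · · · · ·
    · · · · · ·
    · · · · · ·
    · · · · · ·
    · · █ · · ·

Answer: 6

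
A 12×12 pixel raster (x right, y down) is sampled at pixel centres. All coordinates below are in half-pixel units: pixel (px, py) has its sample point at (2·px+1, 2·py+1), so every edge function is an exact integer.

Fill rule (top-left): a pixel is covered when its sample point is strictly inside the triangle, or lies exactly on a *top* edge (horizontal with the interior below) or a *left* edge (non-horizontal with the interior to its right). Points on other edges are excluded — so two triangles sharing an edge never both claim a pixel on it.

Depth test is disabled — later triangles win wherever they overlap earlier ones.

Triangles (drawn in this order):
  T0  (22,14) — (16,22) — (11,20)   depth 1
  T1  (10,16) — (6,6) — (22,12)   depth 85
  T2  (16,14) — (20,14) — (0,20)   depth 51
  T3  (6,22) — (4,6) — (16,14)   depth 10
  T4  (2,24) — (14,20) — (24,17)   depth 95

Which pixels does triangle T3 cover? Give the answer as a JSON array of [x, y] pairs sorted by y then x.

T0:
  2·area = 52
  edge (22, 14)→(16, 22): d=(-6,8) right/bottom  bias=-1
  edge (16, 22)→(11, 20): d=(-5,-2) top-left  bias=+0
  edge (11, 20)→(22, 14): d=(11,-6) top-left  bias=+0
    (10,7)@(21, 15): e=[2,45,5] → █
    (11,7)@(23, 15): e=[-14,49,17] → ·
    (8,8)@(17, 17): e=[22,27,3] → █
    (9,8)@(19, 17): e=[6,31,15] → █
    (10,8)@(21, 17): e=[-10,35,27] → ·
    (6,9)@(13, 19): e=[42,9,1] → █
    (7,9)@(15, 19): e=[26,13,13] → █
    (9,9)@(19, 19): e=[-6,21,37] → ·
    (6,10)@(13, 21): e=[30,-1,23] → ·
    (7,10)@(15, 21): e=[14,3,35] → █
    (8,10)@(17, 21): e=[-2,7,47] → ·
    (7,11)@(15, 23): e=[2,-7,57] → ·
  covered (7 px):
    · · · · · · · · · · · ·
    · · · · · · · · · · · ·
    · · · · · · · · · · · ·
    · · · · · · · · · · · ·
    · · · · · · · · · · · ·
    · · · · · · · · · · · ·
    · · · · · · · · · · · ·
    · · · · · · · · · · █ ·
    · · · · · · · · █ █ · ·
    · · · · · · █ █ █ · · ·
    · · · · · · · █ · · · ·
    · · · · · · · · · · · ·
T1:
  2·area = 136
  edge (10, 16)→(6, 6): d=(-4,-10) top-left  bias=+0
  edge (6, 6)→(22, 12): d=(16,6) right/bottom  bias=-1
  edge (22, 12)→(10, 16): d=(-12,4) right/bottom  bias=-1
    (3,3)@(7, 7): e=[6,10,120] → █
    (4,3)@(9, 7): e=[26,-2,112] → ·
    (3,4)@(7, 9): e=[-2,42,96] → ·
    (4,4)@(9, 9): e=[18,30,88] → █
    (5,4)@(11, 9): e=[38,18,80] → █
    (6,4)@(13, 9): e=[58,6,72] → █
    (7,4)@(15, 9): e=[78,-6,64] → ·
    (4,5)@(9, 11): e=[10,62,64] → █
    (7,5)@(15, 11): e=[70,26,40] → █
    (8,5)@(17, 11): e=[90,14,32] → █
    (9,5)@(19, 11): e=[110,2,24] → █
    (10,5)@(21, 11): e=[130,-10,16] → ·
    (9,6)@(19, 13): e=[102,34,0] → ·  [on edge]
    (6,7)@(13, 15): e=[34,102,0] → ·  [on edge]
    (3,8)@(7, 17): e=[-34,170,0] → ·  [on edge]
    (0,9)@(1, 19): e=[-102,238,0] → ·  [on edge]
  covered (16 px):
    · · · · · · · · · · · ·
    · · · · · · · · · · · ·
    · · · · · · · · · · · ·
    · · · █ · · · · · · · ·
    · · · · █ █ █ · · · · ·
    · · · · █ █ █ █ █ █ · ·
    · · · · █ █ █ █ █ · · ·
    · · · · · █ · · · · · ·
    · · · · · · · · · · · ·
    · · · · · · · · · · · ·
    · · · · · · · · · · · ·
    · · · · · · · · · · · ·
T2:
  2·area = 24
  edge (16, 14)→(20, 14): d=(4,0) top-left  bias=+0
  edge (20, 14)→(0, 20): d=(-20,6) right/bottom  bias=-1
  edge (0, 20)→(16, 14): d=(16,-6) top-left  bias=+0
    (7,7)@(15, 15): e=[4,10,10] → █
    (8,7)@(17, 15): e=[4,-2,22] → ·
    (4,8)@(9, 17): e=[12,6,6] → █
    (5,8)@(11, 17): e=[12,-6,18] → ·
    (7,8)@(15, 17): e=[12,-30,42] → ·
    (1,9)@(3, 19): e=[20,2,2] → █
    (2,9)@(5, 19): e=[20,-10,14] → ·
    (4,9)@(9, 19): e=[20,-34,38] → ·
    (1,10)@(3, 21): e=[28,-38,34] → ·
  covered (3 px):
    · · · · · · · · · · · ·
    · · · · · · · · · · · ·
    · · · · · · · · · · · ·
    · · · · · · · · · · · ·
    · · · · · · · · · · · ·
    · · · · · · · · · · · ·
    · · · · · · · · · · · ·
    · · · · · · · █ · · · ·
    · · · · █ · · · · · · ·
    · █ · · · · · · · · · ·
    · · · · · · · · · · · ·
    · · · · · · · · · · · ·
T3:
  2·area = 176
  edge (6, 22)→(4, 6): d=(-2,-16) top-left  bias=+0
  edge (4, 6)→(16, 14): d=(12,8) right/bottom  bias=-1
  edge (16, 14)→(6, 22): d=(-10,8) right/bottom  bias=-1
    (2,3)@(5, 7): e=[14,4,158] → █
    (3,3)@(7, 7): e=[46,-12,142] → ·
    (2,4)@(5, 9): e=[10,28,138] → █
    (3,4)@(7, 9): e=[42,12,122] → █
    (4,4)@(9, 9): e=[74,-4,106] → ·
    (2,5)@(5, 11): e=[6,52,118] → █
    (4,5)@(9, 11): e=[70,20,86] → █
    (5,5)@(11, 11): e=[102,4,70] → █
    (6,5)@(13, 11): e=[134,-12,54] → ·
    (2,6)@(5, 13): e=[2,76,98] → █
    (6,6)@(13, 13): e=[130,12,34] → █
    (7,6)@(15, 13): e=[162,-4,18] → ·
  covered (22 px):
    · · · · · · · · · · · ·
    · · · · · · · · · · · ·
    · · · · · · · · · · · ·
    · · █ · · · · · · · · ·
    · · █ █ · · · · · · · ·
    · · █ █ █ █ · · · · · ·
    · · █ █ █ █ █ · · · · ·
    · · · █ █ █ █ · · · · ·
    · · · █ █ █ · · · · · ·
    · · · █ █ · · · · · · ·
    · · · █ · · · · · · · ·
    · · · · · · · · · · · ·
T4:
  2·area = 4
  edge (2, 24)→(14, 20): d=(12,-4) top-left  bias=+0
  edge (14, 20)→(24, 17): d=(10,-3) top-left  bias=+0
  edge (24, 17)→(2, 24): d=(-22,7) right/bottom  bias=-1
    (11,8)@(23, 17): e=[0,-3,7] → ·  [on edge]
    (8,9)@(17, 19): e=[0,-1,5] → ·  [on edge]
    (5,10)@(11, 21): e=[0,1,3] → █  [on edge]
    (6,10)@(13, 21): e=[8,7,-11] → ·
    (2,11)@(5, 23): e=[0,3,1] → █  [on edge]
    (3,11)@(7, 23): e=[8,9,-13] → ·
    (5,11)@(11, 23): e=[24,21,-41] → ·
  covered (2 px):
    · · · · · · · · · · · ·
    · · · · · · · · · · · ·
    · · · · · · · · · · · ·
    · · · · · · · · · · · ·
    · · · · · · · · · · · ·
    · · · · · · · · · · · ·
    · · · · · · · · · · · ·
    · · · · · · · · · · · ·
    · · · · · · · · · · · ·
    · · · · · · · · · · · ·
    · · · · · █ · · · · · ·
    · · █ · · · · · · · · ·

Answer: [[2,3],[2,4],[3,4],[2,5],[3,5],[4,5],[5,5],[2,6],[3,6],[4,6],[5,6],[6,6],[3,7],[4,7],[5,7],[6,7],[3,8],[4,8],[5,8],[3,9],[4,9],[3,10]]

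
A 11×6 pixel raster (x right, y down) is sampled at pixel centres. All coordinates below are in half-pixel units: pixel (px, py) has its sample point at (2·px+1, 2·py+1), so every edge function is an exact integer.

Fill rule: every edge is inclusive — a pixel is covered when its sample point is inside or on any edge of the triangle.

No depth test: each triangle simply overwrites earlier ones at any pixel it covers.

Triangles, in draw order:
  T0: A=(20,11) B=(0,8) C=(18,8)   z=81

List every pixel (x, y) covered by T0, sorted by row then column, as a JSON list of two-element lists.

T0:
  2·area = 54
  edge (20, 11)→(0, 8): d=(-20,-3) inclusive
  edge (0, 8)→(18, 8): d=(18,0) inclusive
  edge (18, 8)→(20, 11): d=(2,3) inclusive
    (3,4)@(7, 9): e=[1,18,35] → █
    (4,4)@(9, 9): e=[7,18,29] → █
    (5,4)@(11, 9): e=[13,18,23] → █
    (6,4)@(13, 9): e=[19,18,17] → █
    (7,4)@(15, 9): e=[25,18,11] → █
    (8,4)@(17, 9): e=[31,18,5] → █
    (9,4)@(19, 9): e=[37,18,-1] → ·
    (3,5)@(7, 11): e=[-39,54,39] → ·
    (4,5)@(9, 11): e=[-33,54,33] → ·
    (5,5)@(11, 11): e=[-27,54,27] → ·
    (6,5)@(13, 11): e=[-21,54,21] → ·
    (7,5)@(15, 11): e=[-15,54,15] → ·
  covered (6 px):
    · · · · · · · · · · ·
    · · · · · · · · · · ·
    · · · · · · · · · · ·
    · · · · · · · · · · ·
    · · · █ █ █ █ █ █ · ·
    · · · · · · · · · · ·

Answer: [[3,4],[4,4],[5,4],[6,4],[7,4],[8,4]]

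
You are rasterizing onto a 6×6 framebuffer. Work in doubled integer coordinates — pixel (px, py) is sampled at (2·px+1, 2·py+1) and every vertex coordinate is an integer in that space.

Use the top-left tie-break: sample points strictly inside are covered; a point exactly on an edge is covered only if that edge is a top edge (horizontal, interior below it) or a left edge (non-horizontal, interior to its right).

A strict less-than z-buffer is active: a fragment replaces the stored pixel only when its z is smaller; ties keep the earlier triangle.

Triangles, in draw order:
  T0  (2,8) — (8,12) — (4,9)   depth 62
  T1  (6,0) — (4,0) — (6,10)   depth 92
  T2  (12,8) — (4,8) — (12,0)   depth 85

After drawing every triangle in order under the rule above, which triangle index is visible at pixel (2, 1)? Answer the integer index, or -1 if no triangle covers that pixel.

T0:
  2·area = 2  (B↔C swapped to make it positive)
  edge (2, 8)→(4, 9): d=(2,1) right/bottom  bias=-1
  edge (4, 9)→(8, 12): d=(4,3) right/bottom  bias=-1
  edge (8, 12)→(2, 8): d=(-6,-4) top-left  bias=+0
  covered (0 px):
    · · · · · ·
    · · · · · ·
    · · · · · ·
    · · · · · ·
    · · · · · ·
    · · · · · ·
T1:
  2·area = 20  (B↔C swapped to make it positive)
  edge (6, 0)→(6, 10): d=(0,10) right/bottom  bias=-1
  edge (6, 10)→(4, 0): d=(-2,-10) top-left  bias=+0
  edge (4, 0)→(6, 0): d=(2,0) top-left  bias=+0
    (2,0)@(5, 1): e=[10,8,2] → █
    (3,0)@(7, 1): e=[-10,28,2] → ·
    (2,1)@(5, 3): e=[10,4,6] → █
    (3,1)@(7, 3): e=[-10,24,6] → ·
    (2,2)@(5, 5): e=[10,0,10] → █  [on edge]
    (3,2)@(7, 5): e=[-10,20,10] → ·
    (2,3)@(5, 7): e=[10,-4,14] → ·
  covered (3 px):
    · · █ · · ·
    · · █ · · ·
    · · █ · · ·
    · · · · · ·
    · · · · · ·
    · · · · · ·
T2:
  2·area = 64
  edge (12, 8)→(4, 8): d=(-8,0) right/bottom  bias=-1
  edge (4, 8)→(12, 0): d=(8,-8) top-left  bias=+0
  edge (12, 0)→(12, 8): d=(0,8) right/bottom  bias=-1
    (5,0)@(11, 1): e=[56,0,8] → █  [on edge]
    (4,1)@(9, 3): e=[40,0,24] → █  [on edge]
    (3,2)@(7, 5): e=[24,0,40] → █  [on edge]
    (2,3)@(5, 7): e=[8,0,56] → █  [on edge]
    (1,4)@(3, 9): e=[-8,0,72] → ·  [on edge]
    (2,4)@(5, 9): e=[-8,16,56] → ·
    (3,4)@(7, 9): e=[-8,32,40] → ·
    (4,4)@(9, 9): e=[-8,48,24] → ·
    (5,4)@(11, 9): e=[-8,64,8] → ·
    (0,5)@(1, 11): e=[-24,0,88] → ·  [on edge]
  covered (10 px):
    · · · · · █
    · · · · █ █
    · · · █ █ █
    · · █ █ █ █
    · · · · · ·
    · · · · · ·

Z-buffer (winner per pixel, '.' = empty):
  . . 1 . . 2
  . . 1 . 2 2
  . . 1 2 2 2
  . . 2 2 2 2
  . . . . . .
  . . . . . .

Result: 1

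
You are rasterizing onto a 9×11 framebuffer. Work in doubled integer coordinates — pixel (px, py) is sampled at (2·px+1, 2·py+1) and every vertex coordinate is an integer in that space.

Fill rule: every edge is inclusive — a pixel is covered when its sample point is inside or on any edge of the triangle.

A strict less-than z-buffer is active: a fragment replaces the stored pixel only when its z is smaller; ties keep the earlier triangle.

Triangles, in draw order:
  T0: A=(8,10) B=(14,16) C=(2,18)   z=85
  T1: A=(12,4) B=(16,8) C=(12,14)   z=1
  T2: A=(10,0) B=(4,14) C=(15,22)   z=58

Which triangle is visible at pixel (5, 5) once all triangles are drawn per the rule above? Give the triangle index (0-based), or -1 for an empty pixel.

T0:
  2·area = 84
  edge (8, 10)→(14, 16): d=(6,6) inclusive
  edge (14, 16)→(2, 18): d=(-12,2) inclusive
  edge (2, 18)→(8, 10): d=(6,-8) inclusive
    (0,1)@(1, 3): e=[0,182,-98] → .  [on edge]
    (1,2)@(3, 5): e=[0,154,-70] → .  [on edge]
    (2,3)@(5, 7): e=[0,126,-42] → .  [on edge]
    (3,4)@(7, 9): e=[0,98,-14] → .  [on edge]
    (4,5)@(9, 11): e=[0,70,14] → X  [on edge]
    (5,5)@(11, 11): e=[-12,66,30] → .
    (3,6)@(7, 13): e=[24,50,10] → X
    (5,6)@(11, 13): e=[0,42,42] → X  [on edge]
    (6,6)@(13, 13): e=[-12,38,58] → .
    (2,7)@(5, 15): e=[48,30,6] → X
    (6,7)@(13, 15): e=[0,14,70] → X  [on edge]
    (7,7)@(15, 15): e=[-12,10,86] → .
    (7,8)@(15, 17): e=[0,-14,98] → .  [on edge]
    (8,9)@(17, 19): e=[0,-42,126] → .  [on edge]
  covered (12 px):
    . . . . . . . . .
    . . . . . . . . .
    . . . . . . . . .
    . . . . . . . . .
    . . . . . . . . .
    . . . . X . . . .
    . . . X X X . . .
    . . X X X X X . .
    . X X X . . . . .
    . . . . . . . . .
    . . . . . . . . .
T1:
  2·area = 40
  edge (12, 4)→(16, 8): d=(4,4) inclusive
  edge (16, 8)→(12, 14): d=(-4,6) inclusive
  edge (12, 14)→(12, 4): d=(0,-10) inclusive
    (4,0)@(9, 1): e=[0,70,-30] → .  [on edge]
    (5,1)@(11, 3): e=[0,50,-10] → .  [on edge]
    (6,2)@(13, 5): e=[0,30,10] → X  [on edge]
    (7,2)@(15, 5): e=[-8,18,30] → .
    (6,3)@(13, 7): e=[8,22,10] → X
    (7,3)@(15, 7): e=[0,10,30] → X  [on edge]
    (8,3)@(17, 7): e=[-8,-2,50] → .
    (6,4)@(13, 9): e=[16,14,10] → X
    (8,4)@(17, 9): e=[0,-10,50] → .  [on edge]
    (6,5)@(13, 11): e=[24,6,10] → X
    (7,5)@(15, 11): e=[16,-6,30] → .
    (6,6)@(13, 13): e=[32,-2,10] → .
  covered (6 px):
    . . . . . . . . .
    . . . . . . . . .
    . . . . . . X . .
    . . . . . . X X .
    . . . . . . X X .
    . . . . . . X . .
    . . . . . . . . .
    . . . . . . . . .
    . . . . . . . . .
    . . . . . . . . .
    . . . . . . . . .
T2:
  2·area = 202  (B↔C swapped to make it positive)
  edge (10, 0)→(15, 22): d=(5,22) inclusive
  edge (15, 22)→(4, 14): d=(-11,-8) inclusive
  edge (4, 14)→(10, 0): d=(6,-14) inclusive
    (4,1)@(9, 3): e=[37,161,4] → X
    (5,1)@(11, 3): e=[-7,177,32] → .
    (4,2)@(9, 5): e=[47,139,16] → X
    (5,2)@(11, 5): e=[3,155,44] → X
    (6,2)@(13, 5): e=[-41,171,72] → .
    (3,3)@(7, 7): e=[101,101,0] → X  [on edge]
    (6,3)@(13, 7): e=[-31,149,84] → .
    (3,4)@(7, 9): e=[111,79,12] → X
    (6,4)@(13, 9): e=[-21,127,96] → .
    (3,5)@(7, 11): e=[121,57,24] → X
    (6,5)@(13, 11): e=[-11,105,108] → .
    (2,6)@(5, 13): e=[175,19,8] → X
    (0,10)@(1, 21): e=[303,-101,0] → .  [on edge]
  covered (25 px):
    . . . . . . . . .
    . . . . X . . . .
    . . . . X X . . .
    . . . X X X . . .
    . . . X X X . . .
    . . . X X X . . .
    . . X X X X . . .
    . . . X X X X . .
    . . . . X X X . .
    . . . . . X X . .
    . . . . . . . . .

Z-buffer (winner per pixel, '.' = empty):
  . . . . . . . . .
  . . . . 2 . . . .
  . . . . 2 2 1 . .
  . . . 2 2 2 1 1 .
  . . . 2 2 2 1 1 .
  . . . 2 2 2 1 . .
  . . 2 2 2 2 . . .
  . . 0 2 2 2 2 . .
  . 0 0 0 2 2 2 . .
  . . . . . 2 2 . .
  . . . . . . . . .

Result: 2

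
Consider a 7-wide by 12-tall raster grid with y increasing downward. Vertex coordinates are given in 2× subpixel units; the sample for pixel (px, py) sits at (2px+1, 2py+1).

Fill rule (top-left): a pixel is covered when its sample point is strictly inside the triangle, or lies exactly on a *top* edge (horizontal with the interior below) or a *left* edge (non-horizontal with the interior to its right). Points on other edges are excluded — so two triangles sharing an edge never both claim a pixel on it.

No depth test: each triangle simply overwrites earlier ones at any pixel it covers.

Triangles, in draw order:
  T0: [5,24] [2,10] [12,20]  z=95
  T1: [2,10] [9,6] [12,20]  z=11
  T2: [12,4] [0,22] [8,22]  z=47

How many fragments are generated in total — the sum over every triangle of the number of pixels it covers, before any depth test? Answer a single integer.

T0:
  2·area = 110
  edge (5, 24)→(2, 10): d=(-3,-14) top-left  bias=+0
  edge (2, 10)→(12, 20): d=(10,10) right/bottom  bias=-1
  edge (12, 20)→(5, 24): d=(-7,4) right/bottom  bias=-1
    (0,4)@(1, 9): e=[-11,0,121] → ·  [on edge]
    (1,5)@(3, 11): e=[11,0,99] → ·  [on edge]
    (1,6)@(3, 13): e=[5,20,85] → █
    (2,6)@(5, 13): e=[33,0,77] → ·  [on edge]
    (1,7)@(3, 15): e=[-1,40,71] → ·
    (2,7)@(5, 15): e=[27,20,63] → █
    (3,7)@(7, 15): e=[55,0,55] → ·  [on edge]
    (2,8)@(5, 17): e=[21,40,49] → █
    (3,8)@(7, 17): e=[49,20,41] → █
    (4,8)@(9, 17): e=[77,0,33] → ·  [on edge]
    (2,9)@(5, 19): e=[15,60,35] → █
    (4,9)@(9, 19): e=[71,20,19] → █
    (5,9)@(11, 19): e=[99,0,11] → ·  [on edge]
    (6,10)@(13, 21): e=[121,0,-11] → ·  [on edge]
  covered (11 px):
    · · · · · · ·
    · · · · · · ·
    · · · · · · ·
    · · · · · · ·
    · · · · · · ·
    · · · · · · ·
    · █ · · · · ·
    · · █ · · · ·
    · · █ █ · · ·
    · · █ █ █ · ·
    · · █ █ █ · ·
    · · █ · · · ·
T1:
  2·area = 110
  edge (2, 10)→(9, 6): d=(7,-4) top-left  bias=+0
  edge (9, 6)→(12, 20): d=(3,14) right/bottom  bias=-1
  edge (12, 20)→(2, 10): d=(-10,-10) top-left  bias=+0
    (4,3)@(9, 7): e=[7,3,100] → █
    (5,3)@(11, 7): e=[15,-25,120] → ·
    (0,4)@(1, 9): e=[-11,121,0] → ·  [on edge]
    (2,4)@(5, 9): e=[5,65,40] → █
    (3,4)@(7, 9): e=[13,37,60] → █
    (5,4)@(11, 9): e=[29,-19,100] → ·
    (1,5)@(3, 11): e=[11,99,0] → █  [on edge]
    (5,5)@(11, 11): e=[43,-13,80] → ·
    (1,6)@(3, 13): e=[25,105,-20] → ·
    (2,6)@(5, 13): e=[33,77,0] → █  [on edge]
    (5,6)@(11, 13): e=[57,-7,60] → ·
    (2,7)@(5, 15): e=[47,83,-20] → ·
    (3,7)@(7, 15): e=[55,55,0] → █  [on edge]
    (4,8)@(9, 17): e=[77,33,0] → █  [on edge]
    (5,9)@(11, 19): e=[99,11,0] → █  [on edge]
    (6,10)@(13, 21): e=[121,-11,0] → ·  [on edge]
  covered (16 px):
    · · · · · · ·
    · · · · · · ·
    · · · · · · ·
    · · · · █ · ·
    · · █ █ █ · ·
    · █ █ █ █ · ·
    · · █ █ █ · ·
    · · · █ █ · ·
    · · · · █ █ ·
    · · · · · █ ·
    · · · · · · ·
    · · · · · · ·
T2:
  2·area = 144  (B↔C swapped to make it positive)
  edge (12, 4)→(8, 22): d=(-4,18) right/bottom  bias=-1
  edge (8, 22)→(0, 22): d=(-8,0) right/bottom  bias=-1
  edge (0, 22)→(12, 4): d=(12,-18) top-left  bias=+0
    (5,3)@(11, 7): e=[6,120,18] → █
    (6,3)@(13, 7): e=[-30,120,54] → ·
    (4,4)@(9, 9): e=[34,104,6] → █
    (5,4)@(11, 9): e=[-2,104,42] → ·
    (4,5)@(9, 11): e=[26,88,30] → █
    (5,5)@(11, 11): e=[-10,88,66] → ·
    (3,6)@(7, 13): e=[54,72,18] → █
    (5,6)@(11, 13): e=[-18,72,90] → ·
    (2,7)@(5, 15): e=[82,56,6] → █
    (5,7)@(11, 15): e=[-26,56,114] → ·
    (2,8)@(5, 17): e=[74,40,30] → █
    (5,8)@(11, 17): e=[-34,40,138] → ·
  covered (18 px):
    · · · · · · ·
    · · · · · · ·
    · · · · · · ·
    · · · · · █ ·
    · · · · █ · ·
    · · · · █ · ·
    · · · █ █ · ·
    · · █ █ █ · ·
    · · █ █ █ · ·
    · █ █ █ · · ·
    █ █ █ █ · · ·
    · · · · · · ·

Final: 45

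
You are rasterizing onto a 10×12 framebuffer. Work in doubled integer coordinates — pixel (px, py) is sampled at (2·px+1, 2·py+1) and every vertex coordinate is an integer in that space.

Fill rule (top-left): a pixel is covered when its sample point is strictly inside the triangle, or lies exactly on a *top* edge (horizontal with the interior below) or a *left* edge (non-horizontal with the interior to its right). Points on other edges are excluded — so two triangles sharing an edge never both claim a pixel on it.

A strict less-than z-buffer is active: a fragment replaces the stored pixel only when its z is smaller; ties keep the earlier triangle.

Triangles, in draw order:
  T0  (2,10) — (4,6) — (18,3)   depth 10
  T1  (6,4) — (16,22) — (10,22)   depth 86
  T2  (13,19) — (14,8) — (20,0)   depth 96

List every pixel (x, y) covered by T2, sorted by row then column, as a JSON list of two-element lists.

T0:
  2·area = 50
  edge (2, 10)→(4, 6): d=(2,-4) top-left  bias=+0
  edge (4, 6)→(18, 3): d=(14,-3) top-left  bias=+0
  edge (18, 3)→(2, 10): d=(-16,7) right/bottom  bias=-1
    (4,2)@(9, 5): e=[18,1,31] → X
    (5,2)@(11, 5): e=[26,7,17] → X
    (6,2)@(13, 5): e=[34,13,3] → X
    (7,2)@(15, 5): e=[42,19,-11] → .
    (2,3)@(5, 7): e=[6,17,27] → X
    (3,3)@(7, 7): e=[14,23,13] → X
    (4,3)@(9, 7): e=[22,29,-1] → .
    (5,3)@(11, 7): e=[30,35,-15] → .
    (6,3)@(13, 7): e=[38,41,-29] → .
    (1,4)@(3, 9): e=[2,39,9] → X
    (2,4)@(5, 9): e=[10,45,-5] → .
    (3,4)@(7, 9): e=[18,51,-19] → .
  covered (6 px):
    . . . . . . . . . .
    . . . . . . . . . .
    . . . . X X X . . .
    . . X X . . . . . .
    . X . . . . . . . .
    . . . . . . . . . .
    . . . . . . . . . .
    . . . . . . . . . .
    . . . . . . . . . .
    . . . . . . . . . .
    . . . . . . . . . .
    . . . . . . . . . .
T1:
  2·area = 108
  edge (6, 4)→(16, 22): d=(10,18) right/bottom  bias=-1
  edge (16, 22)→(10, 22): d=(-6,0) right/bottom  bias=-1
  edge (10, 22)→(6, 4): d=(-4,-18) top-left  bias=+0
    (3,3)@(7, 7): e=[12,90,6] → X
    (4,3)@(9, 7): e=[-24,90,42] → .
    (3,4)@(7, 9): e=[32,78,-2] → .
    (4,5)@(9, 11): e=[16,66,26] → X
    (5,5)@(11, 11): e=[-20,66,62] → .
    (4,6)@(9, 13): e=[36,54,18] → X
    (5,6)@(11, 13): e=[0,54,54] → .  [on edge]
    (4,7)@(9, 15): e=[56,42,10] → X
    (5,7)@(11, 15): e=[20,42,46] → X
    (6,7)@(13, 15): e=[-16,42,82] → .
    (4,8)@(9, 17): e=[76,30,2] → X
    (6,8)@(13, 17): e=[4,30,74] → X
  covered (13 px):
    . . . . . . . . . .
    . . . . . . . . . .
    . . . . . . . . . .
    . . . X . . . . . .
    . . . . . . . . . .
    . . . . X . . . . .
    . . . . X . . . . .
    . . . . X X . . . .
    . . . . X X X . . .
    . . . . . X X . . .
    . . . . . X X X . .
    . . . . . . . . . .
T2:
  2·area = 58
  edge (13, 19)→(14, 8): d=(1,-11) top-left  bias=+0
  edge (14, 8)→(20, 0): d=(6,-8) top-left  bias=+0
  edge (20, 0)→(13, 19): d=(-7,19) right/bottom  bias=-1
    (8,2)@(17, 5): e=[30,6,22] → X
    (9,2)@(19, 5): e=[52,22,-16] → .
    (7,3)@(15, 7): e=[10,2,46] → X
    (9,3)@(19, 7): e=[54,34,-30] → .
    (7,4)@(15, 9): e=[12,14,32] → X
    (8,4)@(17, 9): e=[34,30,-6] → .
    (7,5)@(15, 11): e=[14,26,18] → X
    (8,5)@(17, 11): e=[36,42,-20] → .
    (7,6)@(15, 13): e=[16,38,4] → X
    (8,6)@(17, 13): e=[38,54,-34] → .
    (7,7)@(15, 15): e=[18,50,-10] → .
    (6,9)@(13, 19): e=[0,58,0] → .  [on edge]
  covered (6 px):
    . . . . . . . . . .
    . . . . . . . . . .
    . . . . . . . . X .
    . . . . . . . X X .
    . . . . . . . X . .
    . . . . . . . X . .
    . . . . . . . X . .
    . . . . . . . . . .
    . . . . . . . . . .
    . . . . . . . . . .
    . . . . . . . . . .
    . . . . . . . . . .

Answer: [[8,2],[7,3],[8,3],[7,4],[7,5],[7,6]]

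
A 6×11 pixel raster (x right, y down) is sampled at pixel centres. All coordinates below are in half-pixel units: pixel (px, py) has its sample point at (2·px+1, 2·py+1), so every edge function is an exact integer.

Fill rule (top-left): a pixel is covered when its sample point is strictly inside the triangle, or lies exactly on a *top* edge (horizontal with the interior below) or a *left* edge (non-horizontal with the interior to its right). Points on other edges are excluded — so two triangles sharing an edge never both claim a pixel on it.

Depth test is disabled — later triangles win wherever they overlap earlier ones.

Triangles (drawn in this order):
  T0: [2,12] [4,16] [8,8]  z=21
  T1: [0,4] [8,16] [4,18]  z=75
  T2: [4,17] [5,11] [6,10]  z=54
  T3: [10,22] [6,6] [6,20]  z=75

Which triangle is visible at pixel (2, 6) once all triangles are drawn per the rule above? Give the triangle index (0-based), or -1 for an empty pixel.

T0:
  2·area = 32  (B↔C swapped to make it positive)
  edge (2, 12)→(8, 8): d=(6,-4) top-left  bias=+0
  edge (8, 8)→(4, 16): d=(-4,8) right/bottom  bias=-1
  edge (4, 16)→(2, 12): d=(-2,-4) top-left  bias=+0
    (3,4)@(7, 9): e=[2,4,26] → █
    (4,4)@(9, 9): e=[10,-12,34] → ·
    (2,5)@(5, 11): e=[6,12,14] → █
    (3,5)@(7, 11): e=[14,-4,22] → ·
    (1,6)@(3, 13): e=[10,20,2] → █
    (3,6)@(7, 13): e=[26,-12,18] → ·
    (1,7)@(3, 15): e=[22,12,-2] → ·
    (2,7)@(5, 15): e=[30,-4,6] → ·
  covered (4 px):
    · · · · · ·
    · · · · · ·
    · · · · · ·
    · · · · · ·
    · · · █ · ·
    · · █ · · ·
    · █ █ · · ·
    · · · · · ·
    · · · · · ·
    · · · · · ·
    · · · · · ·
T1:
  2·area = 64
  edge (0, 4)→(8, 16): d=(8,12) right/bottom  bias=-1
  edge (8, 16)→(4, 18): d=(-4,2) right/bottom  bias=-1
  edge (4, 18)→(0, 4): d=(-4,-14) top-left  bias=+0
    (0,3)@(1, 7): e=[12,50,2] → █
    (1,3)@(3, 7): e=[-12,46,30] → ·
    (0,4)@(1, 9): e=[28,42,-6] → ·
    (1,4)@(3, 9): e=[4,38,22] → █
    (2,4)@(5, 9): e=[-20,34,50] → ·
    (1,5)@(3, 11): e=[20,30,14] → █
    (2,5)@(5, 11): e=[-4,26,42] → ·
    (1,6)@(3, 13): e=[36,22,6] → █
    (2,6)@(5, 13): e=[12,18,34] → █
    (3,6)@(7, 13): e=[-12,14,62] → ·
    (1,7)@(3, 15): e=[52,14,-2] → ·
    (2,7)@(5, 15): e=[28,10,26] → █
  covered (8 px):
    · · · · · ·
    · · · · · ·
    · · · · · ·
    █ · · · · ·
    · █ · · · ·
    · █ · · · ·
    · █ █ · · ·
    · · █ █ · ·
    · · █ · · ·
    · · · · · ·
    · · · · · ·
T2:
  2·area = 5
  edge (4, 17)→(5, 11): d=(1,-6) top-left  bias=+0
  edge (5, 11)→(6, 10): d=(1,-1) top-left  bias=+0
  edge (6, 10)→(4, 17): d=(-2,7) right/bottom  bias=-1
    (5,2)@(11, 5): e=[30,0,-25] → ·  [on edge]
    (4,3)@(9, 7): e=[20,0,-15] → ·  [on edge]
    (3,4)@(7, 9): e=[10,0,-5] → ·  [on edge]
    (2,5)@(5, 11): e=[0,0,5] → █  [on edge]
    (3,5)@(7, 11): e=[12,2,-9] → ·
    (1,6)@(3, 13): e=[-10,0,15] → ·  [on edge]
    (2,6)@(5, 13): e=[2,2,1] → █
    (3,6)@(7, 13): e=[14,4,-13] → ·
    (0,7)@(1, 15): e=[-20,0,25] → ·  [on edge]
    (2,7)@(5, 15): e=[4,4,-3] → ·
  covered (2 px):
    · · · · · ·
    · · · · · ·
    · · · · · ·
    · · · · · ·
    · · · · · ·
    · · █ · · ·
    · · █ · · ·
    · · · · · ·
    · · · · · ·
    · · · · · ·
    · · · · · ·
T3:
  2·area = 56  (B↔C swapped to make it positive)
  edge (10, 22)→(6, 20): d=(-4,-2) top-left  bias=+0
  edge (6, 20)→(6, 6): d=(0,-14) top-left  bias=+0
  edge (6, 6)→(10, 22): d=(4,16) right/bottom  bias=-1
    (3,5)@(7, 11): e=[38,14,4] → █
    (4,5)@(9, 11): e=[42,42,-28] → ·
    (3,6)@(7, 13): e=[30,14,12] → █
    (4,6)@(9, 13): e=[34,42,-20] → ·
    (3,7)@(7, 15): e=[22,14,20] → █
    (4,7)@(9, 15): e=[26,42,-12] → ·
    (3,8)@(7, 17): e=[14,14,28] → █
    (4,8)@(9, 17): e=[18,42,-4] → ·
    (3,9)@(7, 19): e=[6,14,36] → █
    (4,9)@(9, 19): e=[10,42,4] → █
    (5,9)@(11, 19): e=[14,70,-28] → ·
    (3,10)@(7, 21): e=[-2,14,44] → ·
  covered (7 px):
    · · · · · ·
    · · · · · ·
    · · · · · ·
    · · · · · ·
    · · · · · ·
    · · · █ · ·
    · · · █ · ·
    · · · █ · ·
    · · · █ · ·
    · · · █ █ ·
    · · · · █ ·

Z-buffer (winner per pixel, '.' = empty):
  . . . . . .
  . . . . . .
  . . . . . .
  1 . . . . .
  . 1 . 0 . .
  . 1 2 3 . .
  . 1 2 3 . .
  . . 1 3 . .
  . . 1 3 . .
  . . . 3 3 .
  . . . . 3 .

Answer: 2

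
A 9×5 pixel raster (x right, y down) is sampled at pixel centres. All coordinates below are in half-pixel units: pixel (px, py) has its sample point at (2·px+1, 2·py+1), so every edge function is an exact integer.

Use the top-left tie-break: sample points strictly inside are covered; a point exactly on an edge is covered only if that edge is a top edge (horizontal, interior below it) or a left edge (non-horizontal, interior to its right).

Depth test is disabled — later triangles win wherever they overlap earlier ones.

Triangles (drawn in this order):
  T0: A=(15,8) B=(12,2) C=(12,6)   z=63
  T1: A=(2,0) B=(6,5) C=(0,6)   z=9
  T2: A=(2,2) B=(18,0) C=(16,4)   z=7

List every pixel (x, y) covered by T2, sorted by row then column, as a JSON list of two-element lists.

T0:
  2·area = 12  (B↔C swapped to make it positive)
  edge (15, 8)→(12, 6): d=(-3,-2) top-left  bias=+0
  edge (12, 6)→(12, 2): d=(0,-4) top-left  bias=+0
  edge (12, 2)→(15, 8): d=(3,6) right/bottom  bias=-1
    (6,2)@(13, 5): e=[5,4,3] → X
    (7,2)@(15, 5): e=[9,12,-9] → .
    (6,3)@(13, 7): e=[-1,4,9] → .
  covered (1 px):
    . . . . . . . . .
    . . . . . . . . .
    . . . . . . X . .
    . . . . . . . . .
    . . . . . . . . .
T1:
  2·area = 34
  edge (2, 0)→(6, 5): d=(4,5) right/bottom  bias=-1
  edge (6, 5)→(0, 6): d=(-6,1) right/bottom  bias=-1
  edge (0, 6)→(2, 0): d=(2,-6) top-left  bias=+0
    (0,1)@(1, 3): e=[17,17,0] → X  [on edge]
    (1,1)@(3, 3): e=[7,15,12] → X
    (2,1)@(5, 3): e=[-3,13,24] → .
    (0,2)@(1, 5): e=[25,5,4] → X
    (2,2)@(5, 5): e=[5,1,28] → X
    (3,2)@(7, 5): e=[-5,-1,40] → .
    (0,3)@(1, 7): e=[33,-7,8] → .
    (1,3)@(3, 7): e=[23,-9,20] → .
    (2,3)@(5, 7): e=[13,-11,32] → .
  covered (5 px):
    . . . . . . . . .
    X X . . . . . . .
    X X X . . . . . .
    . . . . . . . . .
    . . . . . . . . .
T2:
  2·area = 60
  edge (2, 2)→(18, 0): d=(16,-2) top-left  bias=+0
  edge (18, 0)→(16, 4): d=(-2,4) right/bottom  bias=-1
  edge (16, 4)→(2, 2): d=(-14,-2) top-left  bias=+0
    (5,0)@(11, 1): e=[2,26,32] → X
    (6,0)@(13, 1): e=[6,18,36] → X
    (7,0)@(15, 1): e=[10,10,40] → X
    (8,0)@(17, 1): e=[14,2,44] → X
    (4,1)@(9, 3): e=[30,30,0] → X  [on edge]
    (8,1)@(17, 3): e=[46,-2,16] → .
    (4,2)@(9, 5): e=[62,26,-28] → .
    (5,2)@(11, 5): e=[66,18,-24] → .
    (6,2)@(13, 5): e=[70,10,-20] → .
    (7,2)@(15, 5): e=[74,2,-16] → .
  covered (8 px):
    . . . . . X X X X
    . . . . X X X X .
    . . . . . . . . .
    . . . . . . . . .
    . . . . . . . . .

Result: [[5,0],[6,0],[7,0],[8,0],[4,1],[5,1],[6,1],[7,1]]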